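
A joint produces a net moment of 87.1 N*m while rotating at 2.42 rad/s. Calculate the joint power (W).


P = M * omega
P = 87.1 * 2.42
P = 210.7820


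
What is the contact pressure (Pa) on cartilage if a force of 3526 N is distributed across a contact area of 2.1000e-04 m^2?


P = F / A
P = 3526 / 2.1000e-04
P = 1.6790e+07


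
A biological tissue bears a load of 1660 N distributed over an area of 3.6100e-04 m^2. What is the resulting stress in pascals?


stress = F / A
stress = 1660 / 3.6100e-04
stress = 4.5983e+06


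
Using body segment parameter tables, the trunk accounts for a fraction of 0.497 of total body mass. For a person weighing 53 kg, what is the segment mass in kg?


m_segment = body_mass * fraction
m_segment = 53 * 0.497
m_segment = 26.3410


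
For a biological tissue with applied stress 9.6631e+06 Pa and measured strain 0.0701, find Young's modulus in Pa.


E = stress / strain
E = 9.6631e+06 / 0.0701
E = 1.3785e+08


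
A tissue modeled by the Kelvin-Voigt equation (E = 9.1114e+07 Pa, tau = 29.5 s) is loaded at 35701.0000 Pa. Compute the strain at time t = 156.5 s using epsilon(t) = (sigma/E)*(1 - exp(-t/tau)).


epsilon(t) = (sigma/E) * (1 - exp(-t/tau))
sigma/E = 35701.0000 / 9.1114e+07 = 3.9183e-04
exp(-t/tau) = exp(-156.5 / 29.5) = 0.0050
epsilon = 3.9183e-04 * (1 - 0.0050)
epsilon = 3.8988e-04


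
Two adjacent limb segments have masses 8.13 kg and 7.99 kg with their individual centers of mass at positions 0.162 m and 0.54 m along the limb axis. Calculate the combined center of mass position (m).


COM = (m1*x1 + m2*x2) / (m1 + m2)
COM = (8.13*0.162 + 7.99*0.54) / (8.13 + 7.99)
Numerator = 5.6317
Denominator = 16.1200
COM = 0.3494


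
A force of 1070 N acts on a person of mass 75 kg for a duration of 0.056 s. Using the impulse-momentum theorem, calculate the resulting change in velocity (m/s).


J = F * dt = 1070 * 0.056 = 59.9200 N*s
delta_v = J / m
delta_v = 59.9200 / 75
delta_v = 0.7989


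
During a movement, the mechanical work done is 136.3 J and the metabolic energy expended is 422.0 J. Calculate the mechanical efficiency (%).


eta = (W_mech / E_meta) * 100
eta = (136.3 / 422.0) * 100
ratio = 0.3230
eta = 32.2986


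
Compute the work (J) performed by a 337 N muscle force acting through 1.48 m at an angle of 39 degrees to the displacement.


W = F * d * cos(theta)
theta = 39 deg = 0.6807 rad
cos(theta) = 0.7771
W = 337 * 1.48 * 0.7771
W = 387.6093


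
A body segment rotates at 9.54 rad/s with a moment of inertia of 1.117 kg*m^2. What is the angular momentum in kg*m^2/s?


L = I * omega
L = 1.117 * 9.54
L = 10.6562


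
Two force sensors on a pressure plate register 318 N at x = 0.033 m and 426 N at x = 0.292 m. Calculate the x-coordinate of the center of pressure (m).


COP_x = (F1*x1 + F2*x2) / (F1 + F2)
COP_x = (318*0.033 + 426*0.292) / (318 + 426)
Numerator = 134.8860
Denominator = 744
COP_x = 0.1813


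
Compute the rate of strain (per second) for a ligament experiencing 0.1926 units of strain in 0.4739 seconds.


strain_rate = delta_strain / delta_t
strain_rate = 0.1926 / 0.4739
strain_rate = 0.4064


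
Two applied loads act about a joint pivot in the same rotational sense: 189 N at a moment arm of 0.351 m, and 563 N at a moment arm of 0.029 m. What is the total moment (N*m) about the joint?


M = F1 * d1 + F2 * d2
M = 189 * 0.351 + 563 * 0.029
M = 66.3390 + 16.3270
M = 82.6660


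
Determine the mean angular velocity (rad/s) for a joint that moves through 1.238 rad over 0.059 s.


omega = delta_theta / delta_t
omega = 1.238 / 0.059
omega = 20.9831


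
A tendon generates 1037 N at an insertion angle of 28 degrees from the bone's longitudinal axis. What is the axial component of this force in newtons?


F_eff = F_tendon * cos(theta)
theta = 28 deg = 0.4887 rad
cos(theta) = 0.8829
F_eff = 1037 * 0.8829
F_eff = 915.6167


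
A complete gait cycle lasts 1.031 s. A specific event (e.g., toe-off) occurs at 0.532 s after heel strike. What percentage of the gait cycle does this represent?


pct = (event_time / cycle_time) * 100
pct = (0.532 / 1.031) * 100
ratio = 0.5160
pct = 51.6004


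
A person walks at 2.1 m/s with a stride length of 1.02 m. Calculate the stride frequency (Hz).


f = v / stride_length
f = 2.1 / 1.02
f = 2.0588


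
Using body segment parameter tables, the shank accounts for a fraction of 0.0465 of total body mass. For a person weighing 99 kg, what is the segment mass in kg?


m_segment = body_mass * fraction
m_segment = 99 * 0.0465
m_segment = 4.6035


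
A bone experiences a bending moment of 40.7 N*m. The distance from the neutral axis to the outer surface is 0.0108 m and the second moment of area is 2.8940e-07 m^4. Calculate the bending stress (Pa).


sigma = M * c / I
sigma = 40.7 * 0.0108 / 2.8940e-07
M * c = 0.4396
sigma = 1.5189e+06


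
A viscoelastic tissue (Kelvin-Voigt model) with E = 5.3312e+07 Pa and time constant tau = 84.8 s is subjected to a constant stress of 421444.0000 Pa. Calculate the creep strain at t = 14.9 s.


epsilon(t) = (sigma/E) * (1 - exp(-t/tau))
sigma/E = 421444.0000 / 5.3312e+07 = 0.0079
exp(-t/tau) = exp(-14.9 / 84.8) = 0.8389
epsilon = 0.0079 * (1 - 0.8389)
epsilon = 0.0013


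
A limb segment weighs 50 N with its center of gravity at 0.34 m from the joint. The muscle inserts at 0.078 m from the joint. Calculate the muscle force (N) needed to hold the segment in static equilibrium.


F_muscle = W * d_load / d_muscle
F_muscle = 50 * 0.34 / 0.078
Numerator = 17.0000
F_muscle = 217.9487


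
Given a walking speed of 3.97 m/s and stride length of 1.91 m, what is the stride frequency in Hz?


f = v / stride_length
f = 3.97 / 1.91
f = 2.0785


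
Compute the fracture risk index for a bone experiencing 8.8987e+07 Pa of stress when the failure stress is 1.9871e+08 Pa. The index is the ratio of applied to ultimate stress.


FRI = applied / ultimate
FRI = 8.8987e+07 / 1.9871e+08
FRI = 0.4478


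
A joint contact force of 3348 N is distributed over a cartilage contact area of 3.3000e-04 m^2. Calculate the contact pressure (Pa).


P = F / A
P = 3348 / 3.3000e-04
P = 1.0145e+07


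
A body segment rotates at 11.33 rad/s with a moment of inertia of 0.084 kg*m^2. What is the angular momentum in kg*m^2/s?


L = I * omega
L = 0.084 * 11.33
L = 0.9517


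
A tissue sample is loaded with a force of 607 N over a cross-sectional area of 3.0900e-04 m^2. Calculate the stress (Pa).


stress = F / A
stress = 607 / 3.0900e-04
stress = 1.9644e+06


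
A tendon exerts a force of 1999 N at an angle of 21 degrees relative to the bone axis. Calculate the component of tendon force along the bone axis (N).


F_eff = F_tendon * cos(theta)
theta = 21 deg = 0.3665 rad
cos(theta) = 0.9336
F_eff = 1999 * 0.9336
F_eff = 1866.2273


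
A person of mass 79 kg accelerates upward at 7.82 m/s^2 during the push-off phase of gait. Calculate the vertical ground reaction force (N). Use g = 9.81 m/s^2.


GRF = m * (g + a)
GRF = 79 * (9.81 + 7.82)
GRF = 79 * 17.6300
GRF = 1392.7700


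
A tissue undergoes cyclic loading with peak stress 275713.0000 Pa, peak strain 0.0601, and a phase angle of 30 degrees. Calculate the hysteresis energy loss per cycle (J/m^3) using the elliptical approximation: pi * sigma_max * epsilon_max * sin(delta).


E_loss = pi * sigma_max * epsilon_max * sin(delta)
delta = 30 deg = 0.5236 rad
sin(delta) = 0.5000
E_loss = pi * 275713.0000 * 0.0601 * 0.5000
E_loss = 26028.6470


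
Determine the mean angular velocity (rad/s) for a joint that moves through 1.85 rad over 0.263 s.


omega = delta_theta / delta_t
omega = 1.85 / 0.263
omega = 7.0342


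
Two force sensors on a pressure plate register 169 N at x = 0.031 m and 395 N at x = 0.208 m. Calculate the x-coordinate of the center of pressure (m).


COP_x = (F1*x1 + F2*x2) / (F1 + F2)
COP_x = (169*0.031 + 395*0.208) / (169 + 395)
Numerator = 87.3990
Denominator = 564
COP_x = 0.1550


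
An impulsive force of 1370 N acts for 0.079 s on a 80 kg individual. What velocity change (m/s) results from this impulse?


J = F * dt = 1370 * 0.079 = 108.2300 N*s
delta_v = J / m
delta_v = 108.2300 / 80
delta_v = 1.3529


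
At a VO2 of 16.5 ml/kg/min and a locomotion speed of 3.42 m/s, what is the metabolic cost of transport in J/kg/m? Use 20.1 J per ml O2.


Power per kg = VO2 * 20.1 / 60
Power per kg = 16.5 * 20.1 / 60 = 5.5275 W/kg
Cost = power_per_kg / speed
Cost = 5.5275 / 3.42
Cost = 1.6162


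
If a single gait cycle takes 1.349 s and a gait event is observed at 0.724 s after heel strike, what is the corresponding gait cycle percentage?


pct = (event_time / cycle_time) * 100
pct = (0.724 / 1.349) * 100
ratio = 0.5367
pct = 53.6694


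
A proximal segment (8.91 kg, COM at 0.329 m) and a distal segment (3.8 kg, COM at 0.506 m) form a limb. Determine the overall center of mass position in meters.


COM = (m1*x1 + m2*x2) / (m1 + m2)
COM = (8.91*0.329 + 3.8*0.506) / (8.91 + 3.8)
Numerator = 4.8542
Denominator = 12.7100
COM = 0.3819


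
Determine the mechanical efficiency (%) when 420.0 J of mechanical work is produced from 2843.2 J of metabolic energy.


eta = (W_mech / E_meta) * 100
eta = (420.0 / 2843.2) * 100
ratio = 0.1477
eta = 14.7721


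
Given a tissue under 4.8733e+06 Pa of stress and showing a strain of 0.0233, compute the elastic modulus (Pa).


E = stress / strain
E = 4.8733e+06 / 0.0233
E = 2.0915e+08


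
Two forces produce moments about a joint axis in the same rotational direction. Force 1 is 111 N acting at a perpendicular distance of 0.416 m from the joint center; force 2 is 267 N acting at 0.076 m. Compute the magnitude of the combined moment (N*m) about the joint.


M = F1 * d1 + F2 * d2
M = 111 * 0.416 + 267 * 0.076
M = 46.1760 + 20.2920
M = 66.4680


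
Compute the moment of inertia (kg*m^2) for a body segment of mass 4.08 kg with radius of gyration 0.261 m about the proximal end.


I = m * k^2
I = 4.08 * 0.261^2
k^2 = 0.0681
I = 0.2779


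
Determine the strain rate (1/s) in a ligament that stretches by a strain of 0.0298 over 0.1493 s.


strain_rate = delta_strain / delta_t
strain_rate = 0.0298 / 0.1493
strain_rate = 0.1996


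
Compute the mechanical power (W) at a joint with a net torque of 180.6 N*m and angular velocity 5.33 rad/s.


P = M * omega
P = 180.6 * 5.33
P = 962.5980


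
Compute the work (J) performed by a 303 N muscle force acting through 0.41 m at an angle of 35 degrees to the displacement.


W = F * d * cos(theta)
theta = 35 deg = 0.6109 rad
cos(theta) = 0.8192
W = 303 * 0.41 * 0.8192
W = 101.7633


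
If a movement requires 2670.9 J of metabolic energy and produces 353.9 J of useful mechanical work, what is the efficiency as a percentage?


eta = (W_mech / E_meta) * 100
eta = (353.9 / 2670.9) * 100
ratio = 0.1325
eta = 13.2502


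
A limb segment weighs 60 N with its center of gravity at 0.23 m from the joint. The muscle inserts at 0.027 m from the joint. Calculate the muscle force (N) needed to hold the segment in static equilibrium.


F_muscle = W * d_load / d_muscle
F_muscle = 60 * 0.23 / 0.027
Numerator = 13.8000
F_muscle = 511.1111


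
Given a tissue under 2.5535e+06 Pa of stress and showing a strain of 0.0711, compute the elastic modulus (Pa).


E = stress / strain
E = 2.5535e+06 / 0.0711
E = 3.5914e+07


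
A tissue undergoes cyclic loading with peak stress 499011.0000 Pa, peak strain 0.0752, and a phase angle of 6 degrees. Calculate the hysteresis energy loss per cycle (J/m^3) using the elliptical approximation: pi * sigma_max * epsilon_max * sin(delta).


E_loss = pi * sigma_max * epsilon_max * sin(delta)
delta = 6 deg = 0.1047 rad
sin(delta) = 0.1045
E_loss = pi * 499011.0000 * 0.0752 * 0.1045
E_loss = 12322.8851


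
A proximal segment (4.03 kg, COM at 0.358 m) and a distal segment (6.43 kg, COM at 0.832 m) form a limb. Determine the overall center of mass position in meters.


COM = (m1*x1 + m2*x2) / (m1 + m2)
COM = (4.03*0.358 + 6.43*0.832) / (4.03 + 6.43)
Numerator = 6.7925
Denominator = 10.4600
COM = 0.6494


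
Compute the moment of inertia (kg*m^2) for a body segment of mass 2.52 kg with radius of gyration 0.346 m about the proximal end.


I = m * k^2
I = 2.52 * 0.346^2
k^2 = 0.1197
I = 0.3017


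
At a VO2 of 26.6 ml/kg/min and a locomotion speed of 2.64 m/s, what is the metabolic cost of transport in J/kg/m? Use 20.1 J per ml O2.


Power per kg = VO2 * 20.1 / 60
Power per kg = 26.6 * 20.1 / 60 = 8.9110 W/kg
Cost = power_per_kg / speed
Cost = 8.9110 / 2.64
Cost = 3.3754


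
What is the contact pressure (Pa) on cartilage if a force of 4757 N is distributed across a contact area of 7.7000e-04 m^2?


P = F / A
P = 4757 / 7.7000e-04
P = 6.1779e+06


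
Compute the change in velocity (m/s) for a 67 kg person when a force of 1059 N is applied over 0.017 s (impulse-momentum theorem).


J = F * dt = 1059 * 0.017 = 18.0030 N*s
delta_v = J / m
delta_v = 18.0030 / 67
delta_v = 0.2687


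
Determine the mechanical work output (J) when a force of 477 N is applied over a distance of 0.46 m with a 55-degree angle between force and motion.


W = F * d * cos(theta)
theta = 55 deg = 0.9599 rad
cos(theta) = 0.5736
W = 477 * 0.46 * 0.5736
W = 125.8541


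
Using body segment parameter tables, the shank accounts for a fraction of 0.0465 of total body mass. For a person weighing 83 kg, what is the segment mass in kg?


m_segment = body_mass * fraction
m_segment = 83 * 0.0465
m_segment = 3.8595


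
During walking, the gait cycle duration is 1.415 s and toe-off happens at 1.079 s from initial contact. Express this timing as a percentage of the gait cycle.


pct = (event_time / cycle_time) * 100
pct = (1.079 / 1.415) * 100
ratio = 0.7625
pct = 76.2544


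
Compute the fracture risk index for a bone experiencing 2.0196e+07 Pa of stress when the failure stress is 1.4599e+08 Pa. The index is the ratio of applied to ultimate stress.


FRI = applied / ultimate
FRI = 2.0196e+07 / 1.4599e+08
FRI = 0.1383


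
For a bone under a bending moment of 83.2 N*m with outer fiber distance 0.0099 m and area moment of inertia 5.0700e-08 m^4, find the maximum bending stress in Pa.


sigma = M * c / I
sigma = 83.2 * 0.0099 / 5.0700e-08
M * c = 0.8237
sigma = 1.6246e+07


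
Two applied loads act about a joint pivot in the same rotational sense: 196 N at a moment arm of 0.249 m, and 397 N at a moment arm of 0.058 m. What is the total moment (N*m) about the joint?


M = F1 * d1 + F2 * d2
M = 196 * 0.249 + 397 * 0.058
M = 48.8040 + 23.0260
M = 71.8300


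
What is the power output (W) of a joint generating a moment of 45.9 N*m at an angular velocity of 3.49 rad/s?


P = M * omega
P = 45.9 * 3.49
P = 160.1910


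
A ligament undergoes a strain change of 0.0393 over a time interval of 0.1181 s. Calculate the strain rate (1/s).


strain_rate = delta_strain / delta_t
strain_rate = 0.0393 / 0.1181
strain_rate = 0.3328


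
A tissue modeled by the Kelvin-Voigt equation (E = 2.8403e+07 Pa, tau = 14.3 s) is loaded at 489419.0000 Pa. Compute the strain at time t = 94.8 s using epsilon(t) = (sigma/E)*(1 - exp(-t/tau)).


epsilon(t) = (sigma/E) * (1 - exp(-t/tau))
sigma/E = 489419.0000 / 2.8403e+07 = 0.0172
exp(-t/tau) = exp(-94.8 / 14.3) = 0.0013
epsilon = 0.0172 * (1 - 0.0013)
epsilon = 0.0172


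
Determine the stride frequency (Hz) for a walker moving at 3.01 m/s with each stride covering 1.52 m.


f = v / stride_length
f = 3.01 / 1.52
f = 1.9803


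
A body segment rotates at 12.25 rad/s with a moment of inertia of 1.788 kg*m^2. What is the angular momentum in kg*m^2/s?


L = I * omega
L = 1.788 * 12.25
L = 21.9030


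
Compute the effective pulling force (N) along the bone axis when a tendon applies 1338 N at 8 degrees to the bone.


F_eff = F_tendon * cos(theta)
theta = 8 deg = 0.1396 rad
cos(theta) = 0.9903
F_eff = 1338 * 0.9903
F_eff = 1324.9787


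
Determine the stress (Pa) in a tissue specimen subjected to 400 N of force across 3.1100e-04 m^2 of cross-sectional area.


stress = F / A
stress = 400 / 3.1100e-04
stress = 1.2862e+06


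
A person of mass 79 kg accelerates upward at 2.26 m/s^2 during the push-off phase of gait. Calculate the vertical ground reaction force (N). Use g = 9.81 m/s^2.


GRF = m * (g + a)
GRF = 79 * (9.81 + 2.26)
GRF = 79 * 12.0700
GRF = 953.5300


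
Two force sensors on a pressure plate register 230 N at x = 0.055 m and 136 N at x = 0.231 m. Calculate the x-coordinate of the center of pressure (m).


COP_x = (F1*x1 + F2*x2) / (F1 + F2)
COP_x = (230*0.055 + 136*0.231) / (230 + 136)
Numerator = 44.0660
Denominator = 366
COP_x = 0.1204


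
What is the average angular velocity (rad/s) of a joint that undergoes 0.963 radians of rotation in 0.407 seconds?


omega = delta_theta / delta_t
omega = 0.963 / 0.407
omega = 2.3661


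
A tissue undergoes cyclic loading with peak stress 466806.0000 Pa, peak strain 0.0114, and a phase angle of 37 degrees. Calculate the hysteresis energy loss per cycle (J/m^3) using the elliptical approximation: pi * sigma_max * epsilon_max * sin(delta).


E_loss = pi * sigma_max * epsilon_max * sin(delta)
delta = 37 deg = 0.6458 rad
sin(delta) = 0.6018
E_loss = pi * 466806.0000 * 0.0114 * 0.6018
E_loss = 10061.3018


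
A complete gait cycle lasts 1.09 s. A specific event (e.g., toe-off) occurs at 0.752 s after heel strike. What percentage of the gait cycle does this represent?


pct = (event_time / cycle_time) * 100
pct = (0.752 / 1.09) * 100
ratio = 0.6899
pct = 68.9908


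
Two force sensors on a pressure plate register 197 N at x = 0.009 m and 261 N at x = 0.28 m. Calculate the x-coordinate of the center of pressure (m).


COP_x = (F1*x1 + F2*x2) / (F1 + F2)
COP_x = (197*0.009 + 261*0.28) / (197 + 261)
Numerator = 74.8530
Denominator = 458
COP_x = 0.1634


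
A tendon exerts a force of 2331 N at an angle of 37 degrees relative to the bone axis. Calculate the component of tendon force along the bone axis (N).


F_eff = F_tendon * cos(theta)
theta = 37 deg = 0.6458 rad
cos(theta) = 0.7986
F_eff = 2331 * 0.7986
F_eff = 1861.6194


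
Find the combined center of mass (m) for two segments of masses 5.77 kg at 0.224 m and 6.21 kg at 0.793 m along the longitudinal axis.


COM = (m1*x1 + m2*x2) / (m1 + m2)
COM = (5.77*0.224 + 6.21*0.793) / (5.77 + 6.21)
Numerator = 6.2170
Denominator = 11.9800
COM = 0.5189


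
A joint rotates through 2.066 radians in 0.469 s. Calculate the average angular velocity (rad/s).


omega = delta_theta / delta_t
omega = 2.066 / 0.469
omega = 4.4051


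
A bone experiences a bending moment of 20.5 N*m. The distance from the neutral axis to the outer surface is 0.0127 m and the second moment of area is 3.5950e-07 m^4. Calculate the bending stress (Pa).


sigma = M * c / I
sigma = 20.5 * 0.0127 / 3.5950e-07
M * c = 0.2603
sigma = 724200.2782


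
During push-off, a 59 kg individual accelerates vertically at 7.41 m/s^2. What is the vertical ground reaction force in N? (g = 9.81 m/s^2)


GRF = m * (g + a)
GRF = 59 * (9.81 + 7.41)
GRF = 59 * 17.2200
GRF = 1015.9800


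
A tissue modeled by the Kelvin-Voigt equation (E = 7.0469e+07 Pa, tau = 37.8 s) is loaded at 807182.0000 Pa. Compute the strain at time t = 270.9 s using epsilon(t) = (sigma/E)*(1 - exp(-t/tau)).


epsilon(t) = (sigma/E) * (1 - exp(-t/tau))
sigma/E = 807182.0000 / 7.0469e+07 = 0.0115
exp(-t/tau) = exp(-270.9 / 37.8) = 7.7189e-04
epsilon = 0.0115 * (1 - 7.7189e-04)
epsilon = 0.0114


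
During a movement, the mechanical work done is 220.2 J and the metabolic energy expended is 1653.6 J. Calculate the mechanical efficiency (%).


eta = (W_mech / E_meta) * 100
eta = (220.2 / 1653.6) * 100
ratio = 0.1332
eta = 13.3164


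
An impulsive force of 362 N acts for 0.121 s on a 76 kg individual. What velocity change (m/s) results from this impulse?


J = F * dt = 362 * 0.121 = 43.8020 N*s
delta_v = J / m
delta_v = 43.8020 / 76
delta_v = 0.5763


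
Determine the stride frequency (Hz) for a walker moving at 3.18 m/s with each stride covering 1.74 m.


f = v / stride_length
f = 3.18 / 1.74
f = 1.8276


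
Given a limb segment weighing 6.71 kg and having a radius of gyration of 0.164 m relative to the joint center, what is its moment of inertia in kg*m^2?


I = m * k^2
I = 6.71 * 0.164^2
k^2 = 0.0269
I = 0.1805


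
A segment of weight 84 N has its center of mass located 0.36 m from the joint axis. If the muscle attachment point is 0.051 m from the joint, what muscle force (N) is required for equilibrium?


F_muscle = W * d_load / d_muscle
F_muscle = 84 * 0.36 / 0.051
Numerator = 30.2400
F_muscle = 592.9412


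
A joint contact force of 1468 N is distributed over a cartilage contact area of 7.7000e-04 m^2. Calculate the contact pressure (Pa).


P = F / A
P = 1468 / 7.7000e-04
P = 1.9065e+06


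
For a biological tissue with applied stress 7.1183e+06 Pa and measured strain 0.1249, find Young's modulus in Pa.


E = stress / strain
E = 7.1183e+06 / 0.1249
E = 5.6992e+07


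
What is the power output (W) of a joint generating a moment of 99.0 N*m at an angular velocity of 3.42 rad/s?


P = M * omega
P = 99.0 * 3.42
P = 338.5800


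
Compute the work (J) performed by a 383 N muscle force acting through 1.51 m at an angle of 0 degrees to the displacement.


W = F * d * cos(theta)
theta = 0 deg = 0.0000 rad
cos(theta) = 1.0000
W = 383 * 1.51 * 1.0000
W = 578.3300


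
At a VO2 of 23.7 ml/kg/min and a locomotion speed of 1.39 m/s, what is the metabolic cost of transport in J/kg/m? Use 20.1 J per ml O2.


Power per kg = VO2 * 20.1 / 60
Power per kg = 23.7 * 20.1 / 60 = 7.9395 W/kg
Cost = power_per_kg / speed
Cost = 7.9395 / 1.39
Cost = 5.7119


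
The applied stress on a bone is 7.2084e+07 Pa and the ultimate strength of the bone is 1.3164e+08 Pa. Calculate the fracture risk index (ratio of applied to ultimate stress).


FRI = applied / ultimate
FRI = 7.2084e+07 / 1.3164e+08
FRI = 0.5476


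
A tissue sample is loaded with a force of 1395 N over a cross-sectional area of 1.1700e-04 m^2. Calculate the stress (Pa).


stress = F / A
stress = 1395 / 1.1700e-04
stress = 1.1923e+07


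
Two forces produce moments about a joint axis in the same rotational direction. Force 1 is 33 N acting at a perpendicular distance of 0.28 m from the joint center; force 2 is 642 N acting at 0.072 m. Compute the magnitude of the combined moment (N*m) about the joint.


M = F1 * d1 + F2 * d2
M = 33 * 0.28 + 642 * 0.072
M = 9.2400 + 46.2240
M = 55.4640


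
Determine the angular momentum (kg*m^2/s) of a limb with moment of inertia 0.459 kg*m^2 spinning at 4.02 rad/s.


L = I * omega
L = 0.459 * 4.02
L = 1.8452


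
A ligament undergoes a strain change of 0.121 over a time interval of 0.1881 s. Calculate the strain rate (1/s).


strain_rate = delta_strain / delta_t
strain_rate = 0.121 / 0.1881
strain_rate = 0.6433


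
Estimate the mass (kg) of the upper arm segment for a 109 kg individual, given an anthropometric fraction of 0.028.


m_segment = body_mass * fraction
m_segment = 109 * 0.028
m_segment = 3.0520


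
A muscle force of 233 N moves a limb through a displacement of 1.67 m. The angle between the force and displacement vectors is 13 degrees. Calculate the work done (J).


W = F * d * cos(theta)
theta = 13 deg = 0.2269 rad
cos(theta) = 0.9744
W = 233 * 1.67 * 0.9744
W = 379.1371


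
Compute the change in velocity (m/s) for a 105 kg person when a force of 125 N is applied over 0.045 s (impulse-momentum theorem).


J = F * dt = 125 * 0.045 = 5.6250 N*s
delta_v = J / m
delta_v = 5.6250 / 105
delta_v = 0.0536


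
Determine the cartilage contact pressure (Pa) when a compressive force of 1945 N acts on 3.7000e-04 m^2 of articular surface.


P = F / A
P = 1945 / 3.7000e-04
P = 5.2568e+06


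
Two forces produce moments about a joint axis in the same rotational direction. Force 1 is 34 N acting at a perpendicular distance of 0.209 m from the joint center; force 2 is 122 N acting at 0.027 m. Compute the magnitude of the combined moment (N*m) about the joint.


M = F1 * d1 + F2 * d2
M = 34 * 0.209 + 122 * 0.027
M = 7.1060 + 3.2940
M = 10.4000


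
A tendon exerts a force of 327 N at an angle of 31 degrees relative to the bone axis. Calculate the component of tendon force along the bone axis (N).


F_eff = F_tendon * cos(theta)
theta = 31 deg = 0.5411 rad
cos(theta) = 0.8572
F_eff = 327 * 0.8572
F_eff = 280.2937


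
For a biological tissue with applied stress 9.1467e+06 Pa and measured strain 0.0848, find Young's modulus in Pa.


E = stress / strain
E = 9.1467e+06 / 0.0848
E = 1.0786e+08


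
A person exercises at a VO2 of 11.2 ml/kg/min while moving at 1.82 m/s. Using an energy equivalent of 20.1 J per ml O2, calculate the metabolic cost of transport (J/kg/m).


Power per kg = VO2 * 20.1 / 60
Power per kg = 11.2 * 20.1 / 60 = 3.7520 W/kg
Cost = power_per_kg / speed
Cost = 3.7520 / 1.82
Cost = 2.0615


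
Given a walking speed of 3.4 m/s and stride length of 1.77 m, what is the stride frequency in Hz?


f = v / stride_length
f = 3.4 / 1.77
f = 1.9209


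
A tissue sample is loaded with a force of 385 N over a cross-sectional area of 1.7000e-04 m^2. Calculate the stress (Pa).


stress = F / A
stress = 385 / 1.7000e-04
stress = 2.2647e+06


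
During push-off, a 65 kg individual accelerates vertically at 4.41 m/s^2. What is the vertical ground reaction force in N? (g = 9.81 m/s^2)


GRF = m * (g + a)
GRF = 65 * (9.81 + 4.41)
GRF = 65 * 14.2200
GRF = 924.3000


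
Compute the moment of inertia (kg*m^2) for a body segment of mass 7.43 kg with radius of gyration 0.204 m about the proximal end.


I = m * k^2
I = 7.43 * 0.204^2
k^2 = 0.0416
I = 0.3092


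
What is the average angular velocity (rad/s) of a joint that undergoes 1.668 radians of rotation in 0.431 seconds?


omega = delta_theta / delta_t
omega = 1.668 / 0.431
omega = 3.8701


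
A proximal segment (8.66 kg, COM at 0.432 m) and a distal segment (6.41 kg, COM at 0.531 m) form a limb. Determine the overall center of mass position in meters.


COM = (m1*x1 + m2*x2) / (m1 + m2)
COM = (8.66*0.432 + 6.41*0.531) / (8.66 + 6.41)
Numerator = 7.1448
Denominator = 15.0700
COM = 0.4741


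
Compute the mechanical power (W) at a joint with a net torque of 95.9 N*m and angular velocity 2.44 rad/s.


P = M * omega
P = 95.9 * 2.44
P = 233.9960


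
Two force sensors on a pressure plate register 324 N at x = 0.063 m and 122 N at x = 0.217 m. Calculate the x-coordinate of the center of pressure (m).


COP_x = (F1*x1 + F2*x2) / (F1 + F2)
COP_x = (324*0.063 + 122*0.217) / (324 + 122)
Numerator = 46.8860
Denominator = 446
COP_x = 0.1051


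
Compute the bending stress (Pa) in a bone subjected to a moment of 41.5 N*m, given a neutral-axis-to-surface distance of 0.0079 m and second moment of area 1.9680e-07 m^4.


sigma = M * c / I
sigma = 41.5 * 0.0079 / 1.9680e-07
M * c = 0.3279
sigma = 1.6659e+06


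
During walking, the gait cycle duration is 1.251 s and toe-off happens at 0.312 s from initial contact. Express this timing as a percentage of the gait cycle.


pct = (event_time / cycle_time) * 100
pct = (0.312 / 1.251) * 100
ratio = 0.2494
pct = 24.9400


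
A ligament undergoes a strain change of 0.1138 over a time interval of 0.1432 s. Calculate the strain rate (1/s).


strain_rate = delta_strain / delta_t
strain_rate = 0.1138 / 0.1432
strain_rate = 0.7947


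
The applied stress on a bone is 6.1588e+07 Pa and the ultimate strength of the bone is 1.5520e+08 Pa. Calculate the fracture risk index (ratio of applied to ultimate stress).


FRI = applied / ultimate
FRI = 6.1588e+07 / 1.5520e+08
FRI = 0.3968


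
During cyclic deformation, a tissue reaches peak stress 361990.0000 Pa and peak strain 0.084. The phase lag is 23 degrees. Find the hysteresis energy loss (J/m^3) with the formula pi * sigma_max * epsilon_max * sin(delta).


E_loss = pi * sigma_max * epsilon_max * sin(delta)
delta = 23 deg = 0.4014 rad
sin(delta) = 0.3907
E_loss = pi * 361990.0000 * 0.084 * 0.3907
E_loss = 37325.3375


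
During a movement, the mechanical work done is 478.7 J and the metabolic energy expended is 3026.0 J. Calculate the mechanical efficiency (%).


eta = (W_mech / E_meta) * 100
eta = (478.7 / 3026.0) * 100
ratio = 0.1582
eta = 15.8196


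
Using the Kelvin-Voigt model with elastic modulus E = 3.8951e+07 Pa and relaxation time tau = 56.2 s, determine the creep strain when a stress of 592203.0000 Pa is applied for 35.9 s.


epsilon(t) = (sigma/E) * (1 - exp(-t/tau))
sigma/E = 592203.0000 / 3.8951e+07 = 0.0152
exp(-t/tau) = exp(-35.9 / 56.2) = 0.5279
epsilon = 0.0152 * (1 - 0.5279)
epsilon = 0.0072


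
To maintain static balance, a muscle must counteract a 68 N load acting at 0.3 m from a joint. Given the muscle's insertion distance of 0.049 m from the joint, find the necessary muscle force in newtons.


F_muscle = W * d_load / d_muscle
F_muscle = 68 * 0.3 / 0.049
Numerator = 20.4000
F_muscle = 416.3265


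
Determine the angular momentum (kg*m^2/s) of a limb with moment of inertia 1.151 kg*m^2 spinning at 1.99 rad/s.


L = I * omega
L = 1.151 * 1.99
L = 2.2905


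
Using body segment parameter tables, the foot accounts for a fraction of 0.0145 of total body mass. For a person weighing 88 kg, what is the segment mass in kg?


m_segment = body_mass * fraction
m_segment = 88 * 0.0145
m_segment = 1.2760


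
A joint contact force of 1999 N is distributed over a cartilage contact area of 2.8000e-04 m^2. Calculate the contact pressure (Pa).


P = F / A
P = 1999 / 2.8000e-04
P = 7.1393e+06


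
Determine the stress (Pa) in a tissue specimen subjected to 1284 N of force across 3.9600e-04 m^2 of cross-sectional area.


stress = F / A
stress = 1284 / 3.9600e-04
stress = 3.2424e+06


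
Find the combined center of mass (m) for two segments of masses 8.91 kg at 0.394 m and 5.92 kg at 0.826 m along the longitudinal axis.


COM = (m1*x1 + m2*x2) / (m1 + m2)
COM = (8.91*0.394 + 5.92*0.826) / (8.91 + 5.92)
Numerator = 8.4005
Denominator = 14.8300
COM = 0.5665


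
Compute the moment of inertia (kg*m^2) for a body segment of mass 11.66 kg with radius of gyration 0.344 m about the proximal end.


I = m * k^2
I = 11.66 * 0.344^2
k^2 = 0.1183
I = 1.3798


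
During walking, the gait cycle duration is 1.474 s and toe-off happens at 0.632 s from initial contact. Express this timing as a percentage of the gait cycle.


pct = (event_time / cycle_time) * 100
pct = (0.632 / 1.474) * 100
ratio = 0.4288
pct = 42.8765


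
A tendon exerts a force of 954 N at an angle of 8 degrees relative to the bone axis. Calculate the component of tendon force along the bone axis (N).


F_eff = F_tendon * cos(theta)
theta = 8 deg = 0.1396 rad
cos(theta) = 0.9903
F_eff = 954 * 0.9903
F_eff = 944.7157


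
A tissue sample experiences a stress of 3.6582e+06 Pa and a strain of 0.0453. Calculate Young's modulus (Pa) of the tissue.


E = stress / strain
E = 3.6582e+06 / 0.0453
E = 8.0755e+07


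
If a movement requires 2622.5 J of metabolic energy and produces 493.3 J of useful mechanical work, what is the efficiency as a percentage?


eta = (W_mech / E_meta) * 100
eta = (493.3 / 2622.5) * 100
ratio = 0.1881
eta = 18.8103


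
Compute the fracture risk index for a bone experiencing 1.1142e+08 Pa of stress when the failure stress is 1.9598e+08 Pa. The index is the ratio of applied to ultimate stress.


FRI = applied / ultimate
FRI = 1.1142e+08 / 1.9598e+08
FRI = 0.5685


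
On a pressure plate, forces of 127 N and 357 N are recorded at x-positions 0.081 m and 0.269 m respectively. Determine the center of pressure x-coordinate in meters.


COP_x = (F1*x1 + F2*x2) / (F1 + F2)
COP_x = (127*0.081 + 357*0.269) / (127 + 357)
Numerator = 106.3200
Denominator = 484
COP_x = 0.2197


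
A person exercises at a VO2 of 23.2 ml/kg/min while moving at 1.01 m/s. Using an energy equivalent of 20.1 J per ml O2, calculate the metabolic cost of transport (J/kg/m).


Power per kg = VO2 * 20.1 / 60
Power per kg = 23.2 * 20.1 / 60 = 7.7720 W/kg
Cost = power_per_kg / speed
Cost = 7.7720 / 1.01
Cost = 7.6950


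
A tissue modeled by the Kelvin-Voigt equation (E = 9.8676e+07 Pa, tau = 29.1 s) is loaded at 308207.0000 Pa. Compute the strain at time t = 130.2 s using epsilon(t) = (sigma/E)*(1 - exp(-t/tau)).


epsilon(t) = (sigma/E) * (1 - exp(-t/tau))
sigma/E = 308207.0000 / 9.8676e+07 = 0.0031
exp(-t/tau) = exp(-130.2 / 29.1) = 0.0114
epsilon = 0.0031 * (1 - 0.0114)
epsilon = 0.0031


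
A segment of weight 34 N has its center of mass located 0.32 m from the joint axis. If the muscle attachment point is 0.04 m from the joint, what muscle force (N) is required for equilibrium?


F_muscle = W * d_load / d_muscle
F_muscle = 34 * 0.32 / 0.04
Numerator = 10.8800
F_muscle = 272.0000


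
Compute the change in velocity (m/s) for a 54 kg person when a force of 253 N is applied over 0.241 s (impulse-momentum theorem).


J = F * dt = 253 * 0.241 = 60.9730 N*s
delta_v = J / m
delta_v = 60.9730 / 54
delta_v = 1.1291


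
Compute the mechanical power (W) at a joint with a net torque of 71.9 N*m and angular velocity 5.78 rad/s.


P = M * omega
P = 71.9 * 5.78
P = 415.5820


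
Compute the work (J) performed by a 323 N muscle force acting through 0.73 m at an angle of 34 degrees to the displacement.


W = F * d * cos(theta)
theta = 34 deg = 0.5934 rad
cos(theta) = 0.8290
W = 323 * 0.73 * 0.8290
W = 195.4788


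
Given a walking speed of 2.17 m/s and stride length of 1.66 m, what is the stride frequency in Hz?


f = v / stride_length
f = 2.17 / 1.66
f = 1.3072


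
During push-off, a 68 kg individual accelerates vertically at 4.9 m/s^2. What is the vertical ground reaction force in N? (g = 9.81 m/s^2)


GRF = m * (g + a)
GRF = 68 * (9.81 + 4.9)
GRF = 68 * 14.7100
GRF = 1000.2800


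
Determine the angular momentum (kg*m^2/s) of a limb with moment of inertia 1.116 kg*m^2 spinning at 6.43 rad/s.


L = I * omega
L = 1.116 * 6.43
L = 7.1759


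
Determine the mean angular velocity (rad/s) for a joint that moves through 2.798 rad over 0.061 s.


omega = delta_theta / delta_t
omega = 2.798 / 0.061
omega = 45.8689


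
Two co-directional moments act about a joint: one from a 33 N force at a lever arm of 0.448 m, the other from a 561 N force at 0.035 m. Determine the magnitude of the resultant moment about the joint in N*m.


M = F1 * d1 + F2 * d2
M = 33 * 0.448 + 561 * 0.035
M = 14.7840 + 19.6350
M = 34.4190


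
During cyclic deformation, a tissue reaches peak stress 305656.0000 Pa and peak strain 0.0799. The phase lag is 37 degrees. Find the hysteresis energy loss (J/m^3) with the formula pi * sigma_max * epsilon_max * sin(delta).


E_loss = pi * sigma_max * epsilon_max * sin(delta)
delta = 37 deg = 0.6458 rad
sin(delta) = 0.6018
E_loss = pi * 305656.0000 * 0.0799 * 0.6018
E_loss = 46173.4794


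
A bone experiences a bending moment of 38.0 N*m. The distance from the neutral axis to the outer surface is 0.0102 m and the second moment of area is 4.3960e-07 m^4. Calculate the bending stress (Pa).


sigma = M * c / I
sigma = 38.0 * 0.0102 / 4.3960e-07
M * c = 0.3876
sigma = 881710.6460


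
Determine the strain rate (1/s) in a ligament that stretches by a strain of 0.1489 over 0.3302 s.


strain_rate = delta_strain / delta_t
strain_rate = 0.1489 / 0.3302
strain_rate = 0.4509


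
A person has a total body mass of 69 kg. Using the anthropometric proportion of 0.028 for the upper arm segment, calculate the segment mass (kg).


m_segment = body_mass * fraction
m_segment = 69 * 0.028
m_segment = 1.9320


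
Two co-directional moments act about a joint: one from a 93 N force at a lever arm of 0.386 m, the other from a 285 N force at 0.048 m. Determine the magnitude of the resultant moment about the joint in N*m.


M = F1 * d1 + F2 * d2
M = 93 * 0.386 + 285 * 0.048
M = 35.8980 + 13.6800
M = 49.5780


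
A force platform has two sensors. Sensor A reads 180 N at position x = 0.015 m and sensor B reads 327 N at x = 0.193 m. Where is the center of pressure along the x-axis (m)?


COP_x = (F1*x1 + F2*x2) / (F1 + F2)
COP_x = (180*0.015 + 327*0.193) / (180 + 327)
Numerator = 65.8110
Denominator = 507
COP_x = 0.1298


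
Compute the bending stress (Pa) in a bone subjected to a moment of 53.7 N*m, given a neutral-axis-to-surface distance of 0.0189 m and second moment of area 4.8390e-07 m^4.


sigma = M * c / I
sigma = 53.7 * 0.0189 / 4.8390e-07
M * c = 1.0149
sigma = 2.0974e+06


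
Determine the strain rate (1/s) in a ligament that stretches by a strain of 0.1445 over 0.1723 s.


strain_rate = delta_strain / delta_t
strain_rate = 0.1445 / 0.1723
strain_rate = 0.8387


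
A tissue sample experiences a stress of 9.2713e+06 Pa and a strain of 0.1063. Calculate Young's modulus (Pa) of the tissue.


E = stress / strain
E = 9.2713e+06 / 0.1063
E = 8.7218e+07


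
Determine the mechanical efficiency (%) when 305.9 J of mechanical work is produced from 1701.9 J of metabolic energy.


eta = (W_mech / E_meta) * 100
eta = (305.9 / 1701.9) * 100
ratio = 0.1797
eta = 17.9740


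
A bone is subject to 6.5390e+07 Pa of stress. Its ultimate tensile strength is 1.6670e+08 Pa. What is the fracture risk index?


FRI = applied / ultimate
FRI = 6.5390e+07 / 1.6670e+08
FRI = 0.3923


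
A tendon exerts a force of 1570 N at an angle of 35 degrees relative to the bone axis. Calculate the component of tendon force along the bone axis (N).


F_eff = F_tendon * cos(theta)
theta = 35 deg = 0.6109 rad
cos(theta) = 0.8192
F_eff = 1570 * 0.8192
F_eff = 1286.0687


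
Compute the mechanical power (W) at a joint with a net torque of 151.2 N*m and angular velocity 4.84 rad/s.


P = M * omega
P = 151.2 * 4.84
P = 731.8080


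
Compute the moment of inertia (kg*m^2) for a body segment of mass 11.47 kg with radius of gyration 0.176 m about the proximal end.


I = m * k^2
I = 11.47 * 0.176^2
k^2 = 0.0310
I = 0.3553


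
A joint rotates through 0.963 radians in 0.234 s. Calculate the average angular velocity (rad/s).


omega = delta_theta / delta_t
omega = 0.963 / 0.234
omega = 4.1154


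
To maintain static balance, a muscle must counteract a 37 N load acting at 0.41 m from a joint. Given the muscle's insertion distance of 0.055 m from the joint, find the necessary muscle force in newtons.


F_muscle = W * d_load / d_muscle
F_muscle = 37 * 0.41 / 0.055
Numerator = 15.1700
F_muscle = 275.8182


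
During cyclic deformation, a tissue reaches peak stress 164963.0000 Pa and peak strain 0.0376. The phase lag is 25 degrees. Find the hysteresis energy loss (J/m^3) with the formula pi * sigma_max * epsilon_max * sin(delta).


E_loss = pi * sigma_max * epsilon_max * sin(delta)
delta = 25 deg = 0.4363 rad
sin(delta) = 0.4226
E_loss = pi * 164963.0000 * 0.0376 * 0.4226
E_loss = 8235.1691


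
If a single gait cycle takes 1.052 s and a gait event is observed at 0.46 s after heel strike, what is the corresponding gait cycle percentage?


pct = (event_time / cycle_time) * 100
pct = (0.46 / 1.052) * 100
ratio = 0.4373
pct = 43.7262


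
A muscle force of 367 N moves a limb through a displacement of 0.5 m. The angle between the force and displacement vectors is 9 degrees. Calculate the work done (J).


W = F * d * cos(theta)
theta = 9 deg = 0.1571 rad
cos(theta) = 0.9877
W = 367 * 0.5 * 0.9877
W = 181.2408


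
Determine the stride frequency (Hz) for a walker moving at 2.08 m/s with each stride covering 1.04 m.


f = v / stride_length
f = 2.08 / 1.04
f = 2.0000
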